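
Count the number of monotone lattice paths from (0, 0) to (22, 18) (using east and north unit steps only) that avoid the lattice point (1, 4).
Number of paths = 101780464800

Total paths from (0, 0) to (22, 18): C(40, 22) = 113380261800. Paths through (1, 4): (paths (0, 0) → (1, 4)) × (paths (1, 4) → (22, 18)) = C(5, 1) · C(35, 21) = 5 · 2319959400 = 11599797000. Avoidance count = 113380261800 − 11599797000 = 101780464800.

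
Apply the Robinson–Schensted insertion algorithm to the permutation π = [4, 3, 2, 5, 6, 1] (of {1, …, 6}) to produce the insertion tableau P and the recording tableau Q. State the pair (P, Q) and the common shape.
P = [1, 5, 6] / [2] / [3] / [4];  Q = [1, 4, 5] / [2] / [3] / [6];  common shape = (3, 1, 1, 1)

Row-insert the values π_1, π_2, … into P one at a time, bumping the leftmost entry strictly greater than the inserted value down to the next row. The recording tableau Q records, in position (i, j), the step at which that cell was added to P.
  Insert 4 (step 1): P = [4];  Q = [1]
  Insert 3 (step 2): P = [3] / [4];  Q = [1] / [2]
  Insert 2 (step 3): P = [2] / [3] / [4];  Q = [1] / [2] / [3]
  Insert 5 (step 4): P = [2, 5] / [3] / [4];  Q = [1, 4] / [2] / [3]
  Insert 6 (step 5): P = [2, 5, 6] / [3] / [4];  Q = [1, 4, 5] / [2] / [3]
  Insert 1 (step 6): P = [1, 5, 6] / [2] / [3] / [4];  Q = [1, 4, 5] / [2] / [3] / [6]
Final shape: (3, 1, 1, 1).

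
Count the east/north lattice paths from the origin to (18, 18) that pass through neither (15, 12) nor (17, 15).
Number of paths = 6047354580

Inclusion–exclusion. Total paths: C(36, 18) = 9075135300. Through P₁: C(27, 15)·C(9, 3) = 1460244240. Through P₂: C(32, 17)·C(4, 1) = 2262890880. Since P₁ is strictly southwest of P₂, a monotone path through both must visit P₁ then P₂; paths through both = C(27, 15)·C(5, 2)·C(4, 1) = 695354400. Avoid both = 9075135300 − 1460244240 − 2262890880 + 695354400 = 6047354580.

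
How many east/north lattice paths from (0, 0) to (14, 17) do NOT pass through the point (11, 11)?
Number of paths = 205926237

Total paths from (0, 0) to (14, 17): C(31, 14) = 265182525. Paths through (11, 11): (paths (0, 0) → (11, 11)) × (paths (11, 11) → (14, 17)) = C(22, 11) · C(9, 3) = 705432 · 84 = 59256288. Avoidance count = 265182525 − 59256288 = 205926237.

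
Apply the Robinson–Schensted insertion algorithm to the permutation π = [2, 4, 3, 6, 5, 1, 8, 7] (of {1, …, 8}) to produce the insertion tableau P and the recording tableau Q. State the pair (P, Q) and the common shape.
P = [1, 3, 5, 7] / [2, 6, 8] / [4];  Q = [1, 2, 4, 7] / [3, 5, 8] / [6];  common shape = (4, 3, 1)

Row-insert the values π_1, π_2, … into P one at a time, bumping the leftmost entry strictly greater than the inserted value down to the next row. The recording tableau Q records, in position (i, j), the step at which that cell was added to P.
  Insert 2 (step 1): P = [2];  Q = [1]
  Insert 4 (step 2): P = [2, 4];  Q = [1, 2]
  Insert 3 (step 3): P = [2, 3] / [4];  Q = [1, 2] / [3]
  Insert 6 (step 4): P = [2, 3, 6] / [4];  Q = [1, 2, 4] / [3]
  Insert 5 (step 5): P = [2, 3, 5] / [4, 6];  Q = [1, 2, 4] / [3, 5]
  Insert 1 (step 6): P = [1, 3, 5] / [2, 6] / [4];  Q = [1, 2, 4] / [3, 5] / [6]
  Insert 8 (step 7): P = [1, 3, 5, 8] / [2, 6] / [4];  Q = [1, 2, 4, 7] / [3, 5] / [6]
  Insert 7 (step 8): P = [1, 3, 5, 7] / [2, 6, 8] / [4];  Q = [1, 2, 4, 7] / [3, 5, 8] / [6]
Final shape: (4, 3, 1).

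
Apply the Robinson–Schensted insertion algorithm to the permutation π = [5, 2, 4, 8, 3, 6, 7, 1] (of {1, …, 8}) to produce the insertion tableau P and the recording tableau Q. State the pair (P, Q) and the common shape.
P = [1, 3, 6, 7] / [2, 8] / [4] / [5];  Q = [1, 3, 4, 7] / [2, 6] / [5] / [8];  common shape = (4, 2, 1, 1)

Row-insert the values π_1, π_2, … into P one at a time, bumping the leftmost entry strictly greater than the inserted value down to the next row. The recording tableau Q records, in position (i, j), the step at which that cell was added to P.
  Insert 5 (step 1): P = [5];  Q = [1]
  Insert 2 (step 2): P = [2] / [5];  Q = [1] / [2]
  Insert 4 (step 3): P = [2, 4] / [5];  Q = [1, 3] / [2]
  Insert 8 (step 4): P = [2, 4, 8] / [5];  Q = [1, 3, 4] / [2]
  Insert 3 (step 5): P = [2, 3, 8] / [4] / [5];  Q = [1, 3, 4] / [2] / [5]
  Insert 6 (step 6): P = [2, 3, 6] / [4, 8] / [5];  Q = [1, 3, 4] / [2, 6] / [5]
  Insert 7 (step 7): P = [2, 3, 6, 7] / [4, 8] / [5];  Q = [1, 3, 4, 7] / [2, 6] / [5]
  Insert 1 (step 8): P = [1, 3, 6, 7] / [2, 8] / [4] / [5];  Q = [1, 3, 4, 7] / [2, 6] / [5] / [8]
Final shape: (4, 2, 1, 1).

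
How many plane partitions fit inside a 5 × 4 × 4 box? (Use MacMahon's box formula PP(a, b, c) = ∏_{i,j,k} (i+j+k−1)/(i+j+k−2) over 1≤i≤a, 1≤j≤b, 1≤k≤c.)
PP(5, 4, 4) = 1646568

Evaluate the triple product over i = 1..5, j = 1..4, k = 1..4. The factors are (2/1) · (3/2) · (4/3) · (5/4) · (3/2) · (4/3) · (5/4) · (6/5) · … (80 factors total). The numerators and denominators telescope so the product is an integer; carrying out the multiplication exactly gives PP(5, 4, 4) = 1646568.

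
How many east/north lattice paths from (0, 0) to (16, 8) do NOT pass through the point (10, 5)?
Number of paths = 483219

Total paths from (0, 0) to (16, 8): C(24, 16) = 735471. Paths through (10, 5): (paths (0, 0) → (10, 5)) × (paths (10, 5) → (16, 8)) = C(15, 10) · C(9, 6) = 3003 · 84 = 252252. Avoidance count = 735471 − 252252 = 483219.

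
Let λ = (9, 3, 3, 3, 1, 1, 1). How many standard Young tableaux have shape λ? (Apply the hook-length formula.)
# SYT of shape (9, 3, 3, 3, 1, 1, 1) = 148140720

Hook-length formula: f^λ = n! / Π hook(c), product over all cells c of the Young diagram. For λ = (9, 3, 3, 3, 1, 1, 1), n = 21 boxes. Hook lengths by row (left-to-right, top-to-bottom): [15, 11, 10, 6, 5, 4, 3, 2, 1]; [8, 4, 3]; [7, 3, 2]; [6, 2, 1]; [3]; [2]; [1]. Product of hooks = 344881152000. So f^λ = 21! / 344881152000 = 51090942171709440000 / 344881152000 = 148140720.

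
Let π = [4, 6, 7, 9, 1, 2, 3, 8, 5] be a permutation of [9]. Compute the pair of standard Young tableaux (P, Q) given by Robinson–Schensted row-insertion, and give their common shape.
P = [1, 2, 3, 5] / [4, 6, 7, 8] / [9];  Q = [1, 2, 3, 4] / [5, 6, 7, 8] / [9];  common shape = (4, 4, 1)

Row-insert the values π_1, π_2, … into P one at a time, bumping the leftmost entry strictly greater than the inserted value down to the next row. The recording tableau Q records, in position (i, j), the step at which that cell was added to P.
  Insert 4 (step 1): P = [4];  Q = [1]
  Insert 6 (step 2): P = [4, 6];  Q = [1, 2]
  Insert 7 (step 3): P = [4, 6, 7];  Q = [1, 2, 3]
  Insert 9 (step 4): P = [4, 6, 7, 9];  Q = [1, 2, 3, 4]
  Insert 1 (step 5): P = [1, 6, 7, 9] / [4];  Q = [1, 2, 3, 4] / [5]
  Insert 2 (step 6): P = [1, 2, 7, 9] / [4, 6];  Q = [1, 2, 3, 4] / [5, 6]
  Insert 3 (step 7): P = [1, 2, 3, 9] / [4, 6, 7];  Q = [1, 2, 3, 4] / [5, 6, 7]
  Insert 8 (step 8): P = [1, 2, 3, 8] / [4, 6, 7, 9];  Q = [1, 2, 3, 4] / [5, 6, 7, 8]
  Insert 5 (step 9): P = [1, 2, 3, 5] / [4, 6, 7, 8] / [9];  Q = [1, 2, 3, 4] / [5, 6, 7, 8] / [9]
Final shape: (4, 4, 1).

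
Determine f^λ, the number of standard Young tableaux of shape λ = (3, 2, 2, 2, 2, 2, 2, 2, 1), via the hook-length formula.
# SYT of shape (3, 2, 2, 2, 2, 2, 2, 2, 1) = 70720

Hook-length formula: f^λ = n! / Π hook(c), product over all cells c of the Young diagram. For λ = (3, 2, 2, 2, 2, 2, 2, 2, 1), n = 18 boxes. Hook lengths by row (left-to-right, top-to-bottom): [11, 9, 1]; [9, 7]; [8, 6]; [7, 5]; [6, 4]; [5, 3]; [4, 2]; [3, 1]; [1]. Product of hooks = 90531302400. So f^λ = 18! / 90531302400 = 6402373705728000 / 90531302400 = 70720.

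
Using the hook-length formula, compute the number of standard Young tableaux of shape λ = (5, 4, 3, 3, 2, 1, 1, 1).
# SYT of shape (5, 4, 3, 3, 2, 1, 1, 1) = 145495350

Hook-length formula: f^λ = n! / Π hook(c), product over all cells c of the Young diagram. For λ = (5, 4, 3, 3, 2, 1, 1, 1), n = 20 boxes. Hook lengths by row (left-to-right, top-to-bottom): [12, 8, 6, 3, 1]; [10, 6, 4, 1]; [8, 4, 2]; [7, 3, 1]; [5, 1]; [3]; [2]; [1]. Product of hooks = 16721510400. So f^λ = 20! / 16721510400 = 2432902008176640000 / 16721510400 = 145495350.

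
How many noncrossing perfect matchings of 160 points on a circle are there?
C_80 = 1136359577947336271931632877004667456667613940

These noncrossing handshakes are counted by the Catalan number C_n = (1/(n + 1)) · C(2n, n). For n = 80: C_80 = (1/81) · C(160, 80) = 92045125813734238026462263037378063990076729140/81 = 1136359577947336271931632877004667456667613940.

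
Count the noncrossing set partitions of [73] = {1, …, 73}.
C_73 = 79463489365077377841208237632349268884500

These noncrossing partitions are counted by the Catalan number C_n = (1/(n + 1)) · C(2n, n). For n = 73: C_73 = (1/74) · C(146, 73) = 5880298213015725960249409584793845897453000/74 = 79463489365077377841208237632349268884500.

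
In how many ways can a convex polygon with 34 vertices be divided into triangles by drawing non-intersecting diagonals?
C_32 = 55534064877048198

These polygon triangulations are counted by the Catalan number C_n = (1/(n + 1)) · C(2n, n). For n = 32: C_32 = (1/33) · C(64, 32) = 1832624140942590534/33 = 55534064877048198.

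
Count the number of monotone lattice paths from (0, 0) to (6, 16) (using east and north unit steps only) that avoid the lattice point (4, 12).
Number of paths = 47313

Total paths from (0, 0) to (6, 16): C(22, 6) = 74613. Paths through (4, 12): (paths (0, 0) → (4, 12)) × (paths (4, 12) → (6, 16)) = C(16, 4) · C(6, 2) = 1820 · 15 = 27300. Avoidance count = 74613 − 27300 = 47313.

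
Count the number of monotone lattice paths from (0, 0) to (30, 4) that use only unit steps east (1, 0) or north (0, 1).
Number of paths = 46376

A monotone lattice path from (0, 0) to (30, 4) consists of 30 east steps and 4 north steps in some order, so it is determined by which 30 of the 34 steps are east. The count is C(34, 30) = 46376.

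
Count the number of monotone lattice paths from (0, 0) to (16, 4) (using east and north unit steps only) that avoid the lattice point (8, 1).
Number of paths = 3360

Total paths from (0, 0) to (16, 4): C(20, 16) = 4845. Paths through (8, 1): (paths (0, 0) → (8, 1)) × (paths (8, 1) → (16, 4)) = C(9, 8) · C(11, 8) = 9 · 165 = 1485. Avoidance count = 4845 − 1485 = 3360.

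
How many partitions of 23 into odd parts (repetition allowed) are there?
p_odd(23) = 104

Enumerate partitions using only odd parts via the recurrence o(n, m) = o(n, m−2) + o(n−m, m) over odd m, starting from the largest odd part ≤ n. This gives p_odd(23) = 104. (Euler's theorem: equals the count of distinct-part partitions.)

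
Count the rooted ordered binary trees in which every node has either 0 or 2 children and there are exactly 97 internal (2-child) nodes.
C_97 = 14657929356129575437016877846657032761712954950899755100

These full binary trees are counted by the Catalan number C_n = (1/(n + 1)) · C(2n, n). For n = 97: C_97 = (1/98) · C(194, 97) = 1436477076900698392827654028972389210647869585188175999800/98 = 14657929356129575437016877846657032761712954950899755100.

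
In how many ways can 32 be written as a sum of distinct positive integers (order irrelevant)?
q(32) = 390

A partition into distinct parts is a strictly decreasing sequence summing to n. The recurrence d(n, m) = d(n, m−1) + d(n−m, m−1) (use part m at most once) with q(n) = d(n, n) gives q(32) = 390. (Euler's theorem: # distinct-part partitions = # odd-part partitions.)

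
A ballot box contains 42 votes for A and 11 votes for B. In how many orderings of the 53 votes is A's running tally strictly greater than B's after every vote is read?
Strict-lead orderings = 44583704620

Total orderings of the 53 votes with 42 for A: C(53, 42) = 76223753060. By the Bertrand ballot formula (Cycle Lemma / reflection principle), the number of orderings in which A is strictly ahead of B throughout is (p − q)/(p + q) · C(p + q, p) = (42 − 11)/(42 + 11) · 76223753060 = 44583704620.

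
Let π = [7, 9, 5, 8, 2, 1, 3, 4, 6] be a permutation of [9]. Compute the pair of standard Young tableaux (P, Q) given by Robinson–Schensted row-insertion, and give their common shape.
P = [1, 3, 4, 6] / [2, 8] / [5, 9] / [7];  Q = [1, 2, 8, 9] / [3, 4] / [5, 7] / [6];  common shape = (4, 2, 2, 1)

Row-insert the values π_1, π_2, … into P one at a time, bumping the leftmost entry strictly greater than the inserted value down to the next row. The recording tableau Q records, in position (i, j), the step at which that cell was added to P.
  Insert 7 (step 1): P = [7];  Q = [1]
  Insert 9 (step 2): P = [7, 9];  Q = [1, 2]
  Insert 5 (step 3): P = [5, 9] / [7];  Q = [1, 2] / [3]
  Insert 8 (step 4): P = [5, 8] / [7, 9];  Q = [1, 2] / [3, 4]
  Insert 2 (step 5): P = [2, 8] / [5, 9] / [7];  Q = [1, 2] / [3, 4] / [5]
  Insert 1 (step 6): P = [1, 8] / [2, 9] / [5] / [7];  Q = [1, 2] / [3, 4] / [5] / [6]
  Insert 3 (step 7): P = [1, 3] / [2, 8] / [5, 9] / [7];  Q = [1, 2] / [3, 4] / [5, 7] / [6]
  Insert 4 (step 8): P = [1, 3, 4] / [2, 8] / [5, 9] / [7];  Q = [1, 2, 8] / [3, 4] / [5, 7] / [6]
  Insert 6 (step 9): P = [1, 3, 4, 6] / [2, 8] / [5, 9] / [7];  Q = [1, 2, 8, 9] / [3, 4] / [5, 7] / [6]
Final shape: (4, 2, 2, 1).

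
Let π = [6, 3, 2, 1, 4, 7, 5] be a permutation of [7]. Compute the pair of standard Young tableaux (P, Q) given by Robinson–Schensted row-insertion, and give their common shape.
P = [1, 4, 5] / [2, 7] / [3] / [6];  Q = [1, 5, 6] / [2, 7] / [3] / [4];  common shape = (3, 2, 1, 1)

Row-insert the values π_1, π_2, … into P one at a time, bumping the leftmost entry strictly greater than the inserted value down to the next row. The recording tableau Q records, in position (i, j), the step at which that cell was added to P.
  Insert 6 (step 1): P = [6];  Q = [1]
  Insert 3 (step 2): P = [3] / [6];  Q = [1] / [2]
  Insert 2 (step 3): P = [2] / [3] / [6];  Q = [1] / [2] / [3]
  Insert 1 (step 4): P = [1] / [2] / [3] / [6];  Q = [1] / [2] / [3] / [4]
  Insert 4 (step 5): P = [1, 4] / [2] / [3] / [6];  Q = [1, 5] / [2] / [3] / [4]
  Insert 7 (step 6): P = [1, 4, 7] / [2] / [3] / [6];  Q = [1, 5, 6] / [2] / [3] / [4]
  Insert 5 (step 7): P = [1, 4, 5] / [2, 7] / [3] / [6];  Q = [1, 5, 6] / [2, 7] / [3] / [4]
Final shape: (3, 2, 1, 1).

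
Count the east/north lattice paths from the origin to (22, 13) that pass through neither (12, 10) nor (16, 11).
Number of paths = 1016866424

Inclusion–exclusion. Total paths: C(35, 22) = 1476337800. Through P₁: C(22, 12)·C(13, 10) = 184940756. Through P₂: C(27, 16)·C(8, 6) = 365061060. Since P₁ is strictly southwest of P₂, a monotone path through both must visit P₁ then P₂; paths through both = C(22, 12)·C(5, 4)·C(8, 6) = 90530440. Avoid both = 1476337800 − 184940756 − 365061060 + 90530440 = 1016866424.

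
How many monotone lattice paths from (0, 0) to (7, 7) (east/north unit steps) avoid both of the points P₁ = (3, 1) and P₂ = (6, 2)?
Number of paths = 2520

Inclusion–exclusion. Total paths: C(14, 7) = 3432. Through P₁: C(4, 3)·C(10, 4) = 840. Through P₂: C(8, 6)·C(6, 1) = 168. Since P₁ is strictly southwest of P₂, a monotone path through both must visit P₁ then P₂; paths through both = C(4, 3)·C(4, 3)·C(6, 1) = 96. Avoid both = 3432 − 840 − 168 + 96 = 2520.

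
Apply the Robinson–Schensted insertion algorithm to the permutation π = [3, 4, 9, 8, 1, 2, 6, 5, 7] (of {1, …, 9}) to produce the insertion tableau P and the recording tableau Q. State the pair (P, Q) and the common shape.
P = [1, 2, 5, 7] / [3, 4, 6] / [8] / [9];  Q = [1, 2, 3, 9] / [4, 6, 7] / [5] / [8];  common shape = (4, 3, 1, 1)

Row-insert the values π_1, π_2, … into P one at a time, bumping the leftmost entry strictly greater than the inserted value down to the next row. The recording tableau Q records, in position (i, j), the step at which that cell was added to P.
  Insert 3 (step 1): P = [3];  Q = [1]
  Insert 4 (step 2): P = [3, 4];  Q = [1, 2]
  Insert 9 (step 3): P = [3, 4, 9];  Q = [1, 2, 3]
  Insert 8 (step 4): P = [3, 4, 8] / [9];  Q = [1, 2, 3] / [4]
  Insert 1 (step 5): P = [1, 4, 8] / [3] / [9];  Q = [1, 2, 3] / [4] / [5]
  Insert 2 (step 6): P = [1, 2, 8] / [3, 4] / [9];  Q = [1, 2, 3] / [4, 6] / [5]
  Insert 6 (step 7): P = [1, 2, 6] / [3, 4, 8] / [9];  Q = [1, 2, 3] / [4, 6, 7] / [5]
  Insert 5 (step 8): P = [1, 2, 5] / [3, 4, 6] / [8] / [9];  Q = [1, 2, 3] / [4, 6, 7] / [5] / [8]
  Insert 7 (step 9): P = [1, 2, 5, 7] / [3, 4, 6] / [8] / [9];  Q = [1, 2, 3, 9] / [4, 6, 7] / [5] / [8]
Final shape: (4, 3, 1, 1).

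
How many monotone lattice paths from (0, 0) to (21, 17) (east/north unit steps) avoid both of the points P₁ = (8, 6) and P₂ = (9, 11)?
Number of paths = 18501699660

Inclusion–exclusion. Total paths: C(38, 21) = 28781143380. Through P₁: C(14, 8)·C(24, 13) = 7495920432. Through P₂: C(20, 9)·C(18, 12) = 3118009440. Since P₁ is strictly southwest of P₂, a monotone path through both must visit P₁ then P₂; paths through both = C(14, 8)·C(6, 1)·C(18, 12) = 334486152. Avoid both = 28781143380 − 7495920432 − 3118009440 + 334486152 = 18501699660.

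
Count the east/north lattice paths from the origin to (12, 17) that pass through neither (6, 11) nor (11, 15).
Number of paths = 21960159

Inclusion–exclusion. Total paths: C(29, 12) = 51895935. Through P₁: C(17, 6)·C(12, 6) = 11435424. Through P₂: C(26, 11)·C(3, 1) = 23178480. Since P₁ is strictly southwest of P₂, a monotone path through both must visit P₁ then P₂; paths through both = C(17, 6)·C(9, 5)·C(3, 1) = 4678128. Avoid both = 51895935 − 11435424 − 23178480 + 4678128 = 21960159.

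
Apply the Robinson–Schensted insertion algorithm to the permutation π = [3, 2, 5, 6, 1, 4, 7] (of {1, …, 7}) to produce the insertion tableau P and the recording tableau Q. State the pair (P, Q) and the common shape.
P = [1, 4, 6, 7] / [2, 5] / [3];  Q = [1, 3, 4, 7] / [2, 6] / [5];  common shape = (4, 2, 1)

Row-insert the values π_1, π_2, … into P one at a time, bumping the leftmost entry strictly greater than the inserted value down to the next row. The recording tableau Q records, in position (i, j), the step at which that cell was added to P.
  Insert 3 (step 1): P = [3];  Q = [1]
  Insert 2 (step 2): P = [2] / [3];  Q = [1] / [2]
  Insert 5 (step 3): P = [2, 5] / [3];  Q = [1, 3] / [2]
  Insert 6 (step 4): P = [2, 5, 6] / [3];  Q = [1, 3, 4] / [2]
  Insert 1 (step 5): P = [1, 5, 6] / [2] / [3];  Q = [1, 3, 4] / [2] / [5]
  Insert 4 (step 6): P = [1, 4, 6] / [2, 5] / [3];  Q = [1, 3, 4] / [2, 6] / [5]
  Insert 7 (step 7): P = [1, 4, 6, 7] / [2, 5] / [3];  Q = [1, 3, 4, 7] / [2, 6] / [5]
Final shape: (4, 2, 1).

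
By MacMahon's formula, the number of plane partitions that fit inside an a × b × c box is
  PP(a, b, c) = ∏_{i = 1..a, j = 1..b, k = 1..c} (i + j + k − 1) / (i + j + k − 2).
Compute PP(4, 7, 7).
PP(4, 7, 7) = 142174944340

Evaluate the triple product over i = 1..4, j = 1..7, k = 1..7. The factors are (2/1) · (3/2) · (4/3) · (5/4) · (6/5) · (7/6) · (8/7) · (3/2) · … (196 factors total). The numerators and denominators telescope so the product is an integer; carrying out the multiplication exactly gives PP(4, 7, 7) = 142174944340.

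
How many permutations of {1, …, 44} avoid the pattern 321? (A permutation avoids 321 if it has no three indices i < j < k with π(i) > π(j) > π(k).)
C_44 = 583300119592996693088040

These 321-avoiding permutations are counted by the Catalan number C_n = (1/(n + 1)) · C(2n, n). For n = 44: C_44 = (1/45) · C(88, 44) = 26248505381684851188961800/45 = 583300119592996693088040.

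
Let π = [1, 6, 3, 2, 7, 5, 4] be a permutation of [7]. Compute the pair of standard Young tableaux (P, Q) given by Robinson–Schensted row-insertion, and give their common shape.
P = [1, 2, 4] / [3, 5] / [6, 7];  Q = [1, 2, 5] / [3, 6] / [4, 7];  common shape = (3, 2, 2)

Row-insert the values π_1, π_2, … into P one at a time, bumping the leftmost entry strictly greater than the inserted value down to the next row. The recording tableau Q records, in position (i, j), the step at which that cell was added to P.
  Insert 1 (step 1): P = [1];  Q = [1]
  Insert 6 (step 2): P = [1, 6];  Q = [1, 2]
  Insert 3 (step 3): P = [1, 3] / [6];  Q = [1, 2] / [3]
  Insert 2 (step 4): P = [1, 2] / [3] / [6];  Q = [1, 2] / [3] / [4]
  Insert 7 (step 5): P = [1, 2, 7] / [3] / [6];  Q = [1, 2, 5] / [3] / [4]
  Insert 5 (step 6): P = [1, 2, 5] / [3, 7] / [6];  Q = [1, 2, 5] / [3, 6] / [4]
  Insert 4 (step 7): P = [1, 2, 4] / [3, 5] / [6, 7];  Q = [1, 2, 5] / [3, 6] / [4, 7]
Final shape: (3, 2, 2).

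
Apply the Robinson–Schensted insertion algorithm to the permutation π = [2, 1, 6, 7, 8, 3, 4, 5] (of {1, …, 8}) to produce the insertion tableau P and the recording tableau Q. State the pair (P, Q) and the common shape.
P = [1, 3, 4, 5] / [2, 6, 7, 8];  Q = [1, 3, 4, 5] / [2, 6, 7, 8];  common shape = (4, 4)

Row-insert the values π_1, π_2, … into P one at a time, bumping the leftmost entry strictly greater than the inserted value down to the next row. The recording tableau Q records, in position (i, j), the step at which that cell was added to P.
  Insert 2 (step 1): P = [2];  Q = [1]
  Insert 1 (step 2): P = [1] / [2];  Q = [1] / [2]
  Insert 6 (step 3): P = [1, 6] / [2];  Q = [1, 3] / [2]
  Insert 7 (step 4): P = [1, 6, 7] / [2];  Q = [1, 3, 4] / [2]
  Insert 8 (step 5): P = [1, 6, 7, 8] / [2];  Q = [1, 3, 4, 5] / [2]
  Insert 3 (step 6): P = [1, 3, 7, 8] / [2, 6];  Q = [1, 3, 4, 5] / [2, 6]
  Insert 4 (step 7): P = [1, 3, 4, 8] / [2, 6, 7];  Q = [1, 3, 4, 5] / [2, 6, 7]
  Insert 5 (step 8): P = [1, 3, 4, 5] / [2, 6, 7, 8];  Q = [1, 3, 4, 5] / [2, 6, 7, 8]
Final shape: (4, 4).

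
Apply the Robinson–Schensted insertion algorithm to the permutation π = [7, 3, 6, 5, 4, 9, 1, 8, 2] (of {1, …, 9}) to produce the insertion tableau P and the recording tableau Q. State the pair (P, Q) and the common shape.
P = [1, 2, 8] / [3, 4] / [5, 9] / [6] / [7];  Q = [1, 3, 6] / [2, 8] / [4, 9] / [5] / [7];  common shape = (3, 2, 2, 1, 1)

Row-insert the values π_1, π_2, … into P one at a time, bumping the leftmost entry strictly greater than the inserted value down to the next row. The recording tableau Q records, in position (i, j), the step at which that cell was added to P.
  Insert 7 (step 1): P = [7];  Q = [1]
  Insert 3 (step 2): P = [3] / [7];  Q = [1] / [2]
  Insert 6 (step 3): P = [3, 6] / [7];  Q = [1, 3] / [2]
  Insert 5 (step 4): P = [3, 5] / [6] / [7];  Q = [1, 3] / [2] / [4]
  Insert 4 (step 5): P = [3, 4] / [5] / [6] / [7];  Q = [1, 3] / [2] / [4] / [5]
  Insert 9 (step 6): P = [3, 4, 9] / [5] / [6] / [7];  Q = [1, 3, 6] / [2] / [4] / [5]
  Insert 1 (step 7): P = [1, 4, 9] / [3] / [5] / [6] / [7];  Q = [1, 3, 6] / [2] / [4] / [5] / [7]
  Insert 8 (step 8): P = [1, 4, 8] / [3, 9] / [5] / [6] / [7];  Q = [1, 3, 6] / [2, 8] / [4] / [5] / [7]
  Insert 2 (step 9): P = [1, 2, 8] / [3, 4] / [5, 9] / [6] / [7];  Q = [1, 3, 6] / [2, 8] / [4, 9] / [5] / [7]
Final shape: (3, 2, 2, 1, 1).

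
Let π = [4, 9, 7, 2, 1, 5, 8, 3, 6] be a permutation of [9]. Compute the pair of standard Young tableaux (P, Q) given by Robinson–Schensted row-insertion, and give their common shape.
P = [1, 3, 6] / [2, 5, 8] / [4, 7] / [9];  Q = [1, 2, 7] / [3, 6, 9] / [4, 8] / [5];  common shape = (3, 3, 2, 1)

Row-insert the values π_1, π_2, … into P one at a time, bumping the leftmost entry strictly greater than the inserted value down to the next row. The recording tableau Q records, in position (i, j), the step at which that cell was added to P.
  Insert 4 (step 1): P = [4];  Q = [1]
  Insert 9 (step 2): P = [4, 9];  Q = [1, 2]
  Insert 7 (step 3): P = [4, 7] / [9];  Q = [1, 2] / [3]
  Insert 2 (step 4): P = [2, 7] / [4] / [9];  Q = [1, 2] / [3] / [4]
  Insert 1 (step 5): P = [1, 7] / [2] / [4] / [9];  Q = [1, 2] / [3] / [4] / [5]
  Insert 5 (step 6): P = [1, 5] / [2, 7] / [4] / [9];  Q = [1, 2] / [3, 6] / [4] / [5]
  Insert 8 (step 7): P = [1, 5, 8] / [2, 7] / [4] / [9];  Q = [1, 2, 7] / [3, 6] / [4] / [5]
  Insert 3 (step 8): P = [1, 3, 8] / [2, 5] / [4, 7] / [9];  Q = [1, 2, 7] / [3, 6] / [4, 8] / [5]
  Insert 6 (step 9): P = [1, 3, 6] / [2, 5, 8] / [4, 7] / [9];  Q = [1, 2, 7] / [3, 6, 9] / [4, 8] / [5]
Final shape: (3, 3, 2, 1).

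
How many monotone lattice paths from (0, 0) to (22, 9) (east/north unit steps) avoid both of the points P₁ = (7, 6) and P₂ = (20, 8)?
Number of paths = 9976044

Inclusion–exclusion. Total paths: C(31, 22) = 20160075. Through P₁: C(13, 7)·C(18, 15) = 1400256. Through P₂: C(28, 20)·C(3, 2) = 9324315. Since P₁ is strictly southwest of P₂, a monotone path through both must visit P₁ then P₂; paths through both = C(13, 7)·C(15, 13)·C(3, 2) = 540540. Avoid both = 20160075 − 1400256 − 9324315 + 540540 = 9976044.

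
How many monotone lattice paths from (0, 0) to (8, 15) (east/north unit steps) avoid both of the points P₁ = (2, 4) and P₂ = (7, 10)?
Number of paths = 229566

Inclusion–exclusion. Total paths: C(23, 8) = 490314. Through P₁: C(6, 2)·C(17, 6) = 185640. Through P₂: C(17, 7)·C(6, 1) = 116688. Since P₁ is strictly southwest of P₂, a monotone path through both must visit P₁ then P₂; paths through both = C(6, 2)·C(11, 5)·C(6, 1) = 41580. Avoid both = 490314 − 185640 − 116688 + 41580 = 229566.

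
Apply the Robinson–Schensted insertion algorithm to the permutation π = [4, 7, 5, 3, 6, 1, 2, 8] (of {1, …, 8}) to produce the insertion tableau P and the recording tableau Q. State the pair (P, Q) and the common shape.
P = [1, 2, 6, 8] / [3, 5] / [4] / [7];  Q = [1, 2, 5, 8] / [3, 7] / [4] / [6];  common shape = (4, 2, 1, 1)

Row-insert the values π_1, π_2, … into P one at a time, bumping the leftmost entry strictly greater than the inserted value down to the next row. The recording tableau Q records, in position (i, j), the step at which that cell was added to P.
  Insert 4 (step 1): P = [4];  Q = [1]
  Insert 7 (step 2): P = [4, 7];  Q = [1, 2]
  Insert 5 (step 3): P = [4, 5] / [7];  Q = [1, 2] / [3]
  Insert 3 (step 4): P = [3, 5] / [4] / [7];  Q = [1, 2] / [3] / [4]
  Insert 6 (step 5): P = [3, 5, 6] / [4] / [7];  Q = [1, 2, 5] / [3] / [4]
  Insert 1 (step 6): P = [1, 5, 6] / [3] / [4] / [7];  Q = [1, 2, 5] / [3] / [4] / [6]
  Insert 2 (step 7): P = [1, 2, 6] / [3, 5] / [4] / [7];  Q = [1, 2, 5] / [3, 7] / [4] / [6]
  Insert 8 (step 8): P = [1, 2, 6, 8] / [3, 5] / [4] / [7];  Q = [1, 2, 5, 8] / [3, 7] / [4] / [6]
Final shape: (4, 2, 1, 1).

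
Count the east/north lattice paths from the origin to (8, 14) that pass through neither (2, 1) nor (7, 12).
Number of paths = 126522

Inclusion–exclusion. Total paths: C(22, 8) = 319770. Through P₁: C(3, 2)·C(19, 6) = 81396. Through P₂: C(19, 7)·C(3, 1) = 151164. Since P₁ is strictly southwest of P₂, a monotone path through both must visit P₁ then P₂; paths through both = C(3, 2)·C(16, 5)·C(3, 1) = 39312. Avoid both = 319770 − 81396 − 151164 + 39312 = 126522.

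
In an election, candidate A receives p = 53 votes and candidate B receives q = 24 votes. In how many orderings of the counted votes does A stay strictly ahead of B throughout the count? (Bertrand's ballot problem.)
Strict-lead orderings = 20615476731532656300

Total orderings of the 77 votes with 53 for A: C(77, 53) = 54737645114759121900. By the Bertrand ballot formula (Cycle Lemma / reflection principle), the number of orderings in which A is strictly ahead of B throughout is (p − q)/(p + q) · C(p + q, p) = (53 − 24)/(53 + 24) · 54737645114759121900 = 20615476731532656300.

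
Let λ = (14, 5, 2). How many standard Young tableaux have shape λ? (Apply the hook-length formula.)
# SYT of shape (14, 5, 2) = 949620

Hook-length formula: f^λ = n! / Π hook(c), product over all cells c of the Young diagram. For λ = (14, 5, 2), n = 21 boxes. Hook lengths by row (left-to-right, top-to-bottom): [16, 15, 13, 12, 11, 9, 8, 7, 6, 5, 4, 3, 2, 1]; [6, 5, 3, 2, 1]; [2, 1]. Product of hooks = 53801459712000. So f^λ = 21! / 53801459712000 = 51090942171709440000 / 53801459712000 = 949620.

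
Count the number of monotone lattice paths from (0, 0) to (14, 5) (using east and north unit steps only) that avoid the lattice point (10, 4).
Number of paths = 6623

Total paths from (0, 0) to (14, 5): C(19, 14) = 11628. Paths through (10, 4): (paths (0, 0) → (10, 4)) × (paths (10, 4) → (14, 5)) = C(14, 10) · C(5, 4) = 1001 · 5 = 5005. Avoidance count = 11628 − 5005 = 6623.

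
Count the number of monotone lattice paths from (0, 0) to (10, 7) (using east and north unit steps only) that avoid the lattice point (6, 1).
Number of paths = 17978

Total paths from (0, 0) to (10, 7): C(17, 10) = 19448. Paths through (6, 1): (paths (0, 0) → (6, 1)) × (paths (6, 1) → (10, 7)) = C(7, 6) · C(10, 4) = 7 · 210 = 1470. Avoidance count = 19448 − 1470 = 17978.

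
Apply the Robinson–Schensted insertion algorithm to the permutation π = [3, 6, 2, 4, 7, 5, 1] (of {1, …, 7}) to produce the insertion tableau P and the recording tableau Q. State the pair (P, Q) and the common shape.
P = [1, 4, 5] / [2, 6, 7] / [3];  Q = [1, 2, 5] / [3, 4, 6] / [7];  common shape = (3, 3, 1)

Row-insert the values π_1, π_2, … into P one at a time, bumping the leftmost entry strictly greater than the inserted value down to the next row. The recording tableau Q records, in position (i, j), the step at which that cell was added to P.
  Insert 3 (step 1): P = [3];  Q = [1]
  Insert 6 (step 2): P = [3, 6];  Q = [1, 2]
  Insert 2 (step 3): P = [2, 6] / [3];  Q = [1, 2] / [3]
  Insert 4 (step 4): P = [2, 4] / [3, 6];  Q = [1, 2] / [3, 4]
  Insert 7 (step 5): P = [2, 4, 7] / [3, 6];  Q = [1, 2, 5] / [3, 4]
  Insert 5 (step 6): P = [2, 4, 5] / [3, 6, 7];  Q = [1, 2, 5] / [3, 4, 6]
  Insert 1 (step 7): P = [1, 4, 5] / [2, 6, 7] / [3];  Q = [1, 2, 5] / [3, 4, 6] / [7]
Final shape: (3, 3, 1).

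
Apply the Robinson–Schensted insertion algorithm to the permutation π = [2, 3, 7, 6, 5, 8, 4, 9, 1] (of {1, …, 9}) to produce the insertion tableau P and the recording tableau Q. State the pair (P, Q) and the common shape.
P = [1, 3, 4, 8, 9] / [2] / [5] / [6] / [7];  Q = [1, 2, 3, 6, 8] / [4] / [5] / [7] / [9];  common shape = (5, 1, 1, 1, 1)

Row-insert the values π_1, π_2, … into P one at a time, bumping the leftmost entry strictly greater than the inserted value down to the next row. The recording tableau Q records, in position (i, j), the step at which that cell was added to P.
  Insert 2 (step 1): P = [2];  Q = [1]
  Insert 3 (step 2): P = [2, 3];  Q = [1, 2]
  Insert 7 (step 3): P = [2, 3, 7];  Q = [1, 2, 3]
  Insert 6 (step 4): P = [2, 3, 6] / [7];  Q = [1, 2, 3] / [4]
  Insert 5 (step 5): P = [2, 3, 5] / [6] / [7];  Q = [1, 2, 3] / [4] / [5]
  Insert 8 (step 6): P = [2, 3, 5, 8] / [6] / [7];  Q = [1, 2, 3, 6] / [4] / [5]
  Insert 4 (step 7): P = [2, 3, 4, 8] / [5] / [6] / [7];  Q = [1, 2, 3, 6] / [4] / [5] / [7]
  Insert 9 (step 8): P = [2, 3, 4, 8, 9] / [5] / [6] / [7];  Q = [1, 2, 3, 6, 8] / [4] / [5] / [7]
  Insert 1 (step 9): P = [1, 3, 4, 8, 9] / [2] / [5] / [6] / [7];  Q = [1, 2, 3, 6, 8] / [4] / [5] / [7] / [9]
Final shape: (5, 1, 1, 1, 1).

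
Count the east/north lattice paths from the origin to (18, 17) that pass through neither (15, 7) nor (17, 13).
Number of paths = 3913868976

Inclusion–exclusion. Total paths: C(35, 18) = 4537567650. Through P₁: C(22, 15)·C(13, 3) = 48775584. Through P₂: C(30, 17)·C(5, 1) = 598799250. Since P₁ is strictly southwest of P₂, a monotone path through both must visit P₁ then P₂; paths through both = C(22, 15)·C(8, 2)·C(5, 1) = 23876160. Avoid both = 4537567650 − 48775584 − 598799250 + 23876160 = 3913868976.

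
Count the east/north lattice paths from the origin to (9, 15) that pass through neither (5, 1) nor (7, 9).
Number of paths = 976384

Inclusion–exclusion. Total paths: C(24, 9) = 1307504. Through P₁: C(6, 5)·C(18, 4) = 18360. Through P₂: C(16, 7)·C(8, 2) = 320320. Since P₁ is strictly southwest of P₂, a monotone path through both must visit P₁ then P₂; paths through both = C(6, 5)·C(10, 2)·C(8, 2) = 7560. Avoid both = 1307504 − 18360 − 320320 + 7560 = 976384.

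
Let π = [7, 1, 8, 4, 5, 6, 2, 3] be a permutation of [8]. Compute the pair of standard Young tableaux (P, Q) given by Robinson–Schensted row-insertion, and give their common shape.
P = [1, 2, 3, 6] / [4, 5] / [7, 8];  Q = [1, 3, 5, 6] / [2, 4] / [7, 8];  common shape = (4, 2, 2)

Row-insert the values π_1, π_2, … into P one at a time, bumping the leftmost entry strictly greater than the inserted value down to the next row. The recording tableau Q records, in position (i, j), the step at which that cell was added to P.
  Insert 7 (step 1): P = [7];  Q = [1]
  Insert 1 (step 2): P = [1] / [7];  Q = [1] / [2]
  Insert 8 (step 3): P = [1, 8] / [7];  Q = [1, 3] / [2]
  Insert 4 (step 4): P = [1, 4] / [7, 8];  Q = [1, 3] / [2, 4]
  Insert 5 (step 5): P = [1, 4, 5] / [7, 8];  Q = [1, 3, 5] / [2, 4]
  Insert 6 (step 6): P = [1, 4, 5, 6] / [7, 8];  Q = [1, 3, 5, 6] / [2, 4]
  Insert 2 (step 7): P = [1, 2, 5, 6] / [4, 8] / [7];  Q = [1, 3, 5, 6] / [2, 4] / [7]
  Insert 3 (step 8): P = [1, 2, 3, 6] / [4, 5] / [7, 8];  Q = [1, 3, 5, 6] / [2, 4] / [7, 8]
Final shape: (4, 2, 2).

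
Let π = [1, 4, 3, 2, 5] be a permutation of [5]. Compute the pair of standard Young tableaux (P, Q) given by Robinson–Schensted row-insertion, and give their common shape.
P = [1, 2, 5] / [3] / [4];  Q = [1, 2, 5] / [3] / [4];  common shape = (3, 1, 1)

Row-insert the values π_1, π_2, … into P one at a time, bumping the leftmost entry strictly greater than the inserted value down to the next row. The recording tableau Q records, in position (i, j), the step at which that cell was added to P.
  Insert 1 (step 1): P = [1];  Q = [1]
  Insert 4 (step 2): P = [1, 4];  Q = [1, 2]
  Insert 3 (step 3): P = [1, 3] / [4];  Q = [1, 2] / [3]
  Insert 2 (step 4): P = [1, 2] / [3] / [4];  Q = [1, 2] / [3] / [4]
  Insert 5 (step 5): P = [1, 2, 5] / [3] / [4];  Q = [1, 2, 5] / [3] / [4]
Final shape: (3, 1, 1).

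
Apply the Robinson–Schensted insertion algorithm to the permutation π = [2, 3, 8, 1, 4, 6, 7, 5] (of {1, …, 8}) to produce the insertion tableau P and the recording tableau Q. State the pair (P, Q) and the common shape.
P = [1, 3, 4, 5, 7] / [2, 6] / [8];  Q = [1, 2, 3, 6, 7] / [4, 5] / [8];  common shape = (5, 2, 1)

Row-insert the values π_1, π_2, … into P one at a time, bumping the leftmost entry strictly greater than the inserted value down to the next row. The recording tableau Q records, in position (i, j), the step at which that cell was added to P.
  Insert 2 (step 1): P = [2];  Q = [1]
  Insert 3 (step 2): P = [2, 3];  Q = [1, 2]
  Insert 8 (step 3): P = [2, 3, 8];  Q = [1, 2, 3]
  Insert 1 (step 4): P = [1, 3, 8] / [2];  Q = [1, 2, 3] / [4]
  Insert 4 (step 5): P = [1, 3, 4] / [2, 8];  Q = [1, 2, 3] / [4, 5]
  Insert 6 (step 6): P = [1, 3, 4, 6] / [2, 8];  Q = [1, 2, 3, 6] / [4, 5]
  Insert 7 (step 7): P = [1, 3, 4, 6, 7] / [2, 8];  Q = [1, 2, 3, 6, 7] / [4, 5]
  Insert 5 (step 8): P = [1, 3, 4, 5, 7] / [2, 6] / [8];  Q = [1, 2, 3, 6, 7] / [4, 5] / [8]
Final shape: (5, 2, 1).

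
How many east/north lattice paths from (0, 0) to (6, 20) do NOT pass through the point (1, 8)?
Number of paths = 174538

Total paths from (0, 0) to (6, 20): C(26, 6) = 230230. Paths through (1, 8): (paths (0, 0) → (1, 8)) × (paths (1, 8) → (6, 20)) = C(9, 1) · C(17, 5) = 9 · 6188 = 55692. Avoidance count = 230230 − 55692 = 174538.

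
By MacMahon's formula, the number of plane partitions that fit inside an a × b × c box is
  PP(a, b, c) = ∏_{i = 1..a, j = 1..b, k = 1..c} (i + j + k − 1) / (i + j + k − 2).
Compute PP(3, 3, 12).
PP(3, 3, 12) = 4331600

Evaluate the triple product over i = 1..3, j = 1..3, k = 1..12. The factors are (2/1) · (3/2) · (4/3) · (5/4) · (6/5) · (7/6) · (8/7) · (9/8) · … (108 factors total). The numerators and denominators telescope so the product is an integer; carrying out the multiplication exactly gives PP(3, 3, 12) = 4331600.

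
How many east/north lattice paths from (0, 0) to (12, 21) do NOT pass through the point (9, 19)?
Number of paths = 285748320

Total paths from (0, 0) to (12, 21): C(33, 12) = 354817320. Paths through (9, 19): (paths (0, 0) → (9, 19)) × (paths (9, 19) → (12, 21)) = C(28, 9) · C(5, 3) = 6906900 · 10 = 69069000. Avoidance count = 354817320 − 69069000 = 285748320.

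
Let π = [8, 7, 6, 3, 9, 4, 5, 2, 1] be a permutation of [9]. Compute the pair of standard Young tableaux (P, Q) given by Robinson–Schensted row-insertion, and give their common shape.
P = [1, 4, 5] / [2, 9] / [3] / [6] / [7] / [8];  Q = [1, 5, 7] / [2, 6] / [3] / [4] / [8] / [9];  common shape = (3, 2, 1, 1, 1, 1)

Row-insert the values π_1, π_2, … into P one at a time, bumping the leftmost entry strictly greater than the inserted value down to the next row. The recording tableau Q records, in position (i, j), the step at which that cell was added to P.
  Insert 8 (step 1): P = [8];  Q = [1]
  Insert 7 (step 2): P = [7] / [8];  Q = [1] / [2]
  Insert 6 (step 3): P = [6] / [7] / [8];  Q = [1] / [2] / [3]
  Insert 3 (step 4): P = [3] / [6] / [7] / [8];  Q = [1] / [2] / [3] / [4]
  Insert 9 (step 5): P = [3, 9] / [6] / [7] / [8];  Q = [1, 5] / [2] / [3] / [4]
  Insert 4 (step 6): P = [3, 4] / [6, 9] / [7] / [8];  Q = [1, 5] / [2, 6] / [3] / [4]
  Insert 5 (step 7): P = [3, 4, 5] / [6, 9] / [7] / [8];  Q = [1, 5, 7] / [2, 6] / [3] / [4]
  Insert 2 (step 8): P = [2, 4, 5] / [3, 9] / [6] / [7] / [8];  Q = [1, 5, 7] / [2, 6] / [3] / [4] / [8]
  Insert 1 (step 9): P = [1, 4, 5] / [2, 9] / [3] / [6] / [7] / [8];  Q = [1, 5, 7] / [2, 6] / [3] / [4] / [8] / [9]
Final shape: (3, 2, 1, 1, 1, 1).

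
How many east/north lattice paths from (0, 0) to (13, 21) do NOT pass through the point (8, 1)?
Number of paths = 927505590

Total paths from (0, 0) to (13, 21): C(34, 13) = 927983760. Paths through (8, 1): (paths (0, 0) → (8, 1)) × (paths (8, 1) → (13, 21)) = C(9, 8) · C(25, 5) = 9 · 53130 = 478170. Avoidance count = 927983760 − 478170 = 927505590.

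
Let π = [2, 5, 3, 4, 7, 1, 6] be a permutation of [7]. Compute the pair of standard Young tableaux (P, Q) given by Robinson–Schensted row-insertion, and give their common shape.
P = [1, 3, 4, 6] / [2, 7] / [5];  Q = [1, 2, 4, 5] / [3, 7] / [6];  common shape = (4, 2, 1)

Row-insert the values π_1, π_2, … into P one at a time, bumping the leftmost entry strictly greater than the inserted value down to the next row. The recording tableau Q records, in position (i, j), the step at which that cell was added to P.
  Insert 2 (step 1): P = [2];  Q = [1]
  Insert 5 (step 2): P = [2, 5];  Q = [1, 2]
  Insert 3 (step 3): P = [2, 3] / [5];  Q = [1, 2] / [3]
  Insert 4 (step 4): P = [2, 3, 4] / [5];  Q = [1, 2, 4] / [3]
  Insert 7 (step 5): P = [2, 3, 4, 7] / [5];  Q = [1, 2, 4, 5] / [3]
  Insert 1 (step 6): P = [1, 3, 4, 7] / [2] / [5];  Q = [1, 2, 4, 5] / [3] / [6]
  Insert 6 (step 7): P = [1, 3, 4, 6] / [2, 7] / [5];  Q = [1, 2, 4, 5] / [3, 7] / [6]
Final shape: (4, 2, 1).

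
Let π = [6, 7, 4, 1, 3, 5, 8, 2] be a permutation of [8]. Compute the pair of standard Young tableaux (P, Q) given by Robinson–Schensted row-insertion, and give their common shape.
P = [1, 2, 5, 8] / [3, 7] / [4] / [6];  Q = [1, 2, 6, 7] / [3, 5] / [4] / [8];  common shape = (4, 2, 1, 1)

Row-insert the values π_1, π_2, … into P one at a time, bumping the leftmost entry strictly greater than the inserted value down to the next row. The recording tableau Q records, in position (i, j), the step at which that cell was added to P.
  Insert 6 (step 1): P = [6];  Q = [1]
  Insert 7 (step 2): P = [6, 7];  Q = [1, 2]
  Insert 4 (step 3): P = [4, 7] / [6];  Q = [1, 2] / [3]
  Insert 1 (step 4): P = [1, 7] / [4] / [6];  Q = [1, 2] / [3] / [4]
  Insert 3 (step 5): P = [1, 3] / [4, 7] / [6];  Q = [1, 2] / [3, 5] / [4]
  Insert 5 (step 6): P = [1, 3, 5] / [4, 7] / [6];  Q = [1, 2, 6] / [3, 5] / [4]
  Insert 8 (step 7): P = [1, 3, 5, 8] / [4, 7] / [6];  Q = [1, 2, 6, 7] / [3, 5] / [4]
  Insert 2 (step 8): P = [1, 2, 5, 8] / [3, 7] / [4] / [6];  Q = [1, 2, 6, 7] / [3, 5] / [4] / [8]
Final shape: (4, 2, 1, 1).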